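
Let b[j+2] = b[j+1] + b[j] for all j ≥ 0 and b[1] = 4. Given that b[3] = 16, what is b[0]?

8

Let b[0] = z.
b[2] = 4 + z
b[3] = 8 + z
So 8 + z = 16, giving z = 8.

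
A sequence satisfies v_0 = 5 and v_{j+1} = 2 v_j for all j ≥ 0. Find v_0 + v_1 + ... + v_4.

v_1 = 2(5) = 10
v_2 = 2(10) = 20
v_3 = 2(20) = 40
v_4 = 2(40) = 80
Sum = 5 + 10 + 20 + 40 + 80 = 155

155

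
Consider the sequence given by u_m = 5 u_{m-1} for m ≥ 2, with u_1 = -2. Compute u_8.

u_2 = 5·(-2) = -10
u_3 = 5·(-10) = -50
u_4 = 5·(-50) = -250
u_5 = 5·(-250) = -1250
u_6 = 5·(-1250) = -6250
u_7 = 5·(-6250) = -31250
u_8 = 5·(-31250) = -156250

-156250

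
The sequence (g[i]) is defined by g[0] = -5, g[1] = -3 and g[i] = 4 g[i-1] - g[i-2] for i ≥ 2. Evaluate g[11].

g[2] = 4·(-3) - (-5) = -7
g[3] = 4·(-7) - (-3) = -25
g[4] = 4·(-25) - (-7) = -93
g[5] = 4·(-93) - (-25) = -347
g[6] = 4·(-347) - (-93) = -1295
g[7] = 4·(-1295) - (-347) = -4833
g[8] = 4·(-4833) - (-1295) = -18037
g[9] = 4·(-18037) - (-4833) = -67315
g[10] = 4·(-67315) - (-18037) = -251223
g[11] = 4·(-251223) - (-67315) = -937577

-937577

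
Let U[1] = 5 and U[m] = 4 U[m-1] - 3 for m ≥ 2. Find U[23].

The fixed point is -3/(1 - 4) = 1, so U[m] - 1 = 4(U[m-1] - 1).
Hence U[m] = 4·4^{m-1} + 1.
U[23] = 4·4^{22} + 1 = 4·17592186044416 + 1 = 70368744177665.

70368744177665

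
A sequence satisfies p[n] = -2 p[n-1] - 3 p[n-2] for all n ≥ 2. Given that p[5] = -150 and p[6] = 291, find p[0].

Rearranging, p[n-2] = (p[n] + 2 p[n-1]) / -3.
p[4] = (291 + 2*(-150)) / -3 = -9/-3 = 3
p[3] = (-150 + 2*3) / -3 = -144/-3 = 48
p[2] = (3 + 2*48) / -3 = 99/-3 = -33
p[1] = (48 + 2*(-33)) / -3 = -18/-3 = 6
p[0] = (-33 + 2*6) / -3 = -21/-3 = 7

7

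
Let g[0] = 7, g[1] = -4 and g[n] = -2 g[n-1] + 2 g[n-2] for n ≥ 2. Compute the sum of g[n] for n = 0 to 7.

-2175

g[2] = -2*(-4) + 2*7 = 22
g[3] = -2*22 + 2*(-4) = -52
g[4] = -2*(-52) + 2*22 = 148
g[5] = -2*148 + 2*(-52) = -400
g[6] = -2*(-400) + 2*148 = 1096
g[7] = -2*1096 + 2*(-400) = -2992
Sum = 7 + (-4) + 22 + (-52) + 148 + (-400) + 1096 + (-2992) = -2175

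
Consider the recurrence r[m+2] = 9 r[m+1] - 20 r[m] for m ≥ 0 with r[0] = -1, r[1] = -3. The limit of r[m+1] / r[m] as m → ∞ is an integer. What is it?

5

The characteristic equation is r^2 - 9r + 20 = 0, which factors as (r - 5)(r - 4) = 0.
So the roots are 5 and 4. Since |5| > |4| and the coefficient of 5^m is non-zero, the ratio tends to 5.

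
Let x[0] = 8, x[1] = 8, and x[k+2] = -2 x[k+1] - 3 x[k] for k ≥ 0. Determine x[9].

x[2] = -2*8 - 3*8 = -40
x[3] = -2*(-40) - 3*8 = 56
x[4] = -2*56 - 3*(-40) = 8
x[5] = -2*8 - 3*56 = -184
x[6] = -2*(-184) - 3*8 = 344
x[7] = -2*344 - 3*(-184) = -136
x[8] = -2*(-136) - 3*344 = -760
x[9] = -2*(-760) - 3*(-136) = 1928

1928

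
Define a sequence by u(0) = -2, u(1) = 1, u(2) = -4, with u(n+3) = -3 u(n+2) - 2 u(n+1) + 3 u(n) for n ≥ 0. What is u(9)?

u(3) = -3*(-4) - 2*1 + 3*(-2) = 4
u(4) = -3*4 - 2*(-4) + 3*1 = -1
u(5) = -3*(-1) - 2*4 + 3*(-4) = -17
u(6) = -3*(-17) - 2*(-1) + 3*4 = 65
u(7) = -3*65 - 2*(-17) + 3*(-1) = -164
u(8) = -3*(-164) - 2*65 + 3*(-17) = 311
u(9) = -3*311 - 2*(-164) + 3*65 = -410

-410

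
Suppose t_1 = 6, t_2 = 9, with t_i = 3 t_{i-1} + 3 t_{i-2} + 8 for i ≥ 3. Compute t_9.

154757

t_3 = 3*9 + 3*6 + 8 = 53
t_4 = 3*53 + 3*9 + 8 = 194
t_5 = 3*194 + 3*53 + 8 = 749
t_6 = 3*749 + 3*194 + 8 = 2837
t_7 = 3*2837 + 3*749 + 8 = 10766
t_8 = 3*10766 + 3*2837 + 8 = 40817
t_9 = 3*40817 + 3*10766 + 8 = 154757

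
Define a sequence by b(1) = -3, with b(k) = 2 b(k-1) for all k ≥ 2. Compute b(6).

-96

b(2) = 2*(-3) = -6
b(3) = 2*(-6) = -12
b(4) = 2*(-12) = -24
b(5) = 2*(-24) = -48
b(6) = 2*(-48) = -96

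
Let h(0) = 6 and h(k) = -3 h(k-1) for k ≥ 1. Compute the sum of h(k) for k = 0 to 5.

-1092

h(1) = -3·6 = -18
h(2) = -3·(-18) = 54
h(3) = -3·54 = -162
h(4) = -3·(-162) = 486
h(5) = -3·486 = -1458
Sum = 6 + (-18) + 54 + (-162) + 486 + (-1458) = -1092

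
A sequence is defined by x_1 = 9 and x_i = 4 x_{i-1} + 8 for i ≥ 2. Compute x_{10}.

x_2 = 4(9) + 8 = 44
x_3 = 4(44) + 8 = 184
x_4 = 4(184) + 8 = 744
x_5 = 4(744) + 8 = 2984
x_6 = 4(2984) + 8 = 11944
x_7 = 4(11944) + 8 = 47784
x_8 = 4(47784) + 8 = 191144
x_9 = 4(191144) + 8 = 764584
x_{10} = 4(764584) + 8 = 3058344

3058344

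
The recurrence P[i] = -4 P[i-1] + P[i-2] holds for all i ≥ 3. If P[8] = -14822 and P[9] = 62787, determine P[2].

Rearranging, P[i-2] = P[i] + 4 P[i-1].
P[7] = 62787 + 4*(-14822) = 3499
P[6] = -14822 + 4*3499 = -826
P[5] = 3499 + 4*(-826) = 195
P[4] = -826 + 4*195 = -46
P[3] = 195 + 4*(-46) = 11
P[2] = -46 + 4*11 = -2

-2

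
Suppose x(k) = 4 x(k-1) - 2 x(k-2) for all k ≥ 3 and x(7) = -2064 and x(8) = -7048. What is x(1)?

8

Rearranging, x(k-2) = (x(k) - 4 x(k-1)) / -2.
x(6) = (-7048 - 4(-2064)) / -2 = 1208/-2 = -604
x(5) = (-2064 - 4(-604)) / -2 = 352/-2 = -176
x(4) = (-604 - 4(-176)) / -2 = 100/-2 = -50
x(3) = (-176 - 4(-50)) / -2 = 24/-2 = -12
x(2) = (-50 - 4(-12)) / -2 = -2/-2 = 1
x(1) = (-12 - 4(1)) / -2 = -16/-2 = 8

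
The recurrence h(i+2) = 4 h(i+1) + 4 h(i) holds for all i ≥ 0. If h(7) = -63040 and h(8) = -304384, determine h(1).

Rearranging, h(i-2) = (h(i) - 4 h(i-1)) / 4.
h(6) = (-304384 - 4(-63040)) / 4 = -52224/4 = -13056
h(5) = (-63040 - 4(-13056)) / 4 = -10816/4 = -2704
h(4) = (-13056 - 4(-2704)) / 4 = -2240/4 = -560
h(3) = (-2704 - 4(-560)) / 4 = -464/4 = -116
h(2) = (-560 - 4(-116)) / 4 = -96/4 = -24
h(1) = (-116 - 4(-24)) / 4 = -20/4 = -5

-5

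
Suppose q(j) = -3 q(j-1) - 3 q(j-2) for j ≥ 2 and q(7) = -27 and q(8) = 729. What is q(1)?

Rearranging, q(j-2) = (q(j) + 3 q(j-1)) / -3.
q(6) = (729 + 3·(-27)) / -3 = 648/-3 = -216
q(5) = (-27 + 3·(-216)) / -3 = -675/-3 = 225
q(4) = (-216 + 3·225) / -3 = 459/-3 = -153
q(3) = (225 + 3·(-153)) / -3 = -234/-3 = 78
q(2) = (-153 + 3·78) / -3 = 81/-3 = -27
q(1) = (78 + 3·(-27)) / -3 = -3/-3 = 1

1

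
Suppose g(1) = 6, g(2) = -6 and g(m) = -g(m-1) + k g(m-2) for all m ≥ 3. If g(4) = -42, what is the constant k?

3

g(3) = 6 + 6k
g(4) = -6 - 12k
So -6 - 12k = -42, giving k = 3.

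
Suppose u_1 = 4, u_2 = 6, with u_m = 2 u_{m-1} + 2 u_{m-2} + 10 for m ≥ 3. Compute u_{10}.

35986

u_3 = 2*6 + 2*4 + 10 = 30
u_4 = 2*30 + 2*6 + 10 = 82
u_5 = 2*82 + 2*30 + 10 = 234
u_6 = 2*234 + 2*82 + 10 = 642
u_7 = 2*642 + 2*234 + 10 = 1762
u_8 = 2*1762 + 2*642 + 10 = 4818
u_9 = 2*4818 + 2*1762 + 10 = 13170
u_{10} = 2*13170 + 2*4818 + 10 = 35986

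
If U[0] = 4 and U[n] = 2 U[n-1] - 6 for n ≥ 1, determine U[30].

The fixed point is -6/(1 - 2) = 6, so U[n] - 6 = 2(U[n-1] - 6).
Hence U[n] = -2·2^n + 6.
U[30] = -2·2^{30} + 6 = -2·1073741824 + 6 = -2147483642.

-2147483642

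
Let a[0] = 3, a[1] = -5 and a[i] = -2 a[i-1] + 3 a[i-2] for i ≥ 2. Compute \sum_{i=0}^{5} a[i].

-358

a[2] = -2(-5) + 3(3) = 19
a[3] = -2(19) + 3(-5) = -53
a[4] = -2(-53) + 3(19) = 163
a[5] = -2(163) + 3(-53) = -485
Sum = 3 + (-5) + 19 + (-53) + 163 + (-485) = -358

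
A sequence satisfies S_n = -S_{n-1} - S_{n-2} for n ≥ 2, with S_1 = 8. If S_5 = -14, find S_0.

6

Let S_0 = v.
S_2 = -8 - v
S_3 = v
S_4 = 8
S_5 = -8 - v
So -8 - v = -14, giving v = 6.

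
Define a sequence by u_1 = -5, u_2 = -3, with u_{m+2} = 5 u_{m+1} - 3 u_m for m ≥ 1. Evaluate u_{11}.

293265

u_3 = 5(-3) - 3(-5) = 0
u_4 = 5(0) - 3(-3) = 9
u_5 = 5(9) - 3(0) = 45
u_6 = 5(45) - 3(9) = 198
u_7 = 5(198) - 3(45) = 855
u_8 = 5(855) - 3(198) = 3681
u_9 = 5(3681) - 3(855) = 15840
u_{10} = 5(15840) - 3(3681) = 68157
u_{11} = 5(68157) - 3(15840) = 293265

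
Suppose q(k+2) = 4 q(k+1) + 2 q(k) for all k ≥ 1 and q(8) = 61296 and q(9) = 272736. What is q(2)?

Rearranging, q(k-2) = (q(k) - 4 q(k-1)) / 2.
q(7) = (272736 - 4*61296) / 2 = 27552/2 = 13776
q(6) = (61296 - 4*13776) / 2 = 6192/2 = 3096
q(5) = (13776 - 4*3096) / 2 = 1392/2 = 696
q(4) = (3096 - 4*696) / 2 = 312/2 = 156
q(3) = (696 - 4*156) / 2 = 72/2 = 36
q(2) = (156 - 4*36) / 2 = 12/2 = 6

6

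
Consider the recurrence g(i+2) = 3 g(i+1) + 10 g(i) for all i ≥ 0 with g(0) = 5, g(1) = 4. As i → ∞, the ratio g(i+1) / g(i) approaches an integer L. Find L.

The characteristic equation is r^2 - 3r - 10 = 0, which factors as (r - 5)(r + 2) = 0.
So the roots are 5 and -2. Since |5| > |-2| and the coefficient of 5^i is non-zero, the ratio tends to 5.

5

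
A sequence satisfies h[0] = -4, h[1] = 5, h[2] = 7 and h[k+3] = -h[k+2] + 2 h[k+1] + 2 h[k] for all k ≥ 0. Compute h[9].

-145

h[3] = -7 + 2(5) + 2(-4) = -5
h[4] = -(-5) + 2(7) + 2(5) = 29
h[5] = -29 + 2(-5) + 2(7) = -25
h[6] = -(-25) + 2(29) + 2(-5) = 73
h[7] = -73 + 2(-25) + 2(29) = -65
h[8] = -(-65) + 2(73) + 2(-25) = 161
h[9] = -161 + 2(-65) + 2(73) = -145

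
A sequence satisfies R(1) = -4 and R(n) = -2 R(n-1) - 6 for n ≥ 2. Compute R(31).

The fixed point is -6/(1 + 2) = -2, so R(n) + 2 = -2(R(n-1) + 2).
Hence R(n) = -2·(-2)^{n-1} - 2.
R(31) = -2·(-2)^{30} - 2 = -2·1073741824 - 2 = -2147483650.

-2147483650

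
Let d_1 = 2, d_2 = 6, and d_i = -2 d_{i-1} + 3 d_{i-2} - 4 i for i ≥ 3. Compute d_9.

-11118

d_3 = -2·6 + 3·2 - 12 = -18
d_4 = -2·(-18) + 3·6 - 16 = 38
d_5 = -2·38 + 3·(-18) - 20 = -150
d_6 = -2·(-150) + 3·38 - 24 = 390
d_7 = -2·390 + 3·(-150) - 28 = -1258
d_8 = -2·(-1258) + 3·390 - 32 = 3654
d_9 = -2·3654 + 3·(-1258) - 36 = -11118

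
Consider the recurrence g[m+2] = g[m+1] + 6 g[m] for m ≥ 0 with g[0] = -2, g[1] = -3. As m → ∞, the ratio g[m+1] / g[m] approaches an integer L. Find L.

The characteristic equation is r^2 - r - 6 = 0, which factors as (r - 3)(r + 2) = 0.
So the roots are 3 and -2. Since |3| > |-2| and the coefficient of 3^m is non-zero, the ratio tends to 3.

3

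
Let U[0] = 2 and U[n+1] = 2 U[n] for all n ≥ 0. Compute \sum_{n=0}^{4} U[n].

62

U[1] = 2*2 = 4
U[2] = 2*4 = 8
U[3] = 2*8 = 16
U[4] = 2*16 = 32
Sum = 2 + 4 + 8 + 16 + 32 = 62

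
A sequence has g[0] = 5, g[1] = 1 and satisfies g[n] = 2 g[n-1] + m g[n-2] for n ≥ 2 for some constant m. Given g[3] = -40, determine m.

g[2] = 2 + 5m
g[3] = 4 + 11m
So 4 + 11m = -40, giving m = -4.

-4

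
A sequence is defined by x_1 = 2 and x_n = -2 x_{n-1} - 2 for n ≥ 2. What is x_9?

x_2 = -2(2) - 2 = -6
x_3 = -2(-6) - 2 = 10
x_4 = -2(10) - 2 = -22
x_5 = -2(-22) - 2 = 42
x_6 = -2(42) - 2 = -86
x_7 = -2(-86) - 2 = 170
x_8 = -2(170) - 2 = -342
x_9 = -2(-342) - 2 = 682

682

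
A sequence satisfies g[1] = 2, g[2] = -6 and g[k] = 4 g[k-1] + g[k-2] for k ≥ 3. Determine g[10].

-542886

g[3] = 4·(-6) + 2 = -22
g[4] = 4·(-22) + (-6) = -94
g[5] = 4·(-94) + (-22) = -398
g[6] = 4·(-398) + (-94) = -1686
g[7] = 4·(-1686) + (-398) = -7142
g[8] = 4·(-7142) + (-1686) = -30254
g[9] = 4·(-30254) + (-7142) = -128158
g[10] = 4·(-128158) + (-30254) = -542886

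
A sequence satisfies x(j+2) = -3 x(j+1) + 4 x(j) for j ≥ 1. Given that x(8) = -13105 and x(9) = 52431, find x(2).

Rearranging, x(j-2) = (x(j) + 3 x(j-1)) / 4.
x(7) = (52431 + 3·(-13105)) / 4 = 13116/4 = 3279
x(6) = (-13105 + 3·3279) / 4 = -3268/4 = -817
x(5) = (3279 + 3·(-817)) / 4 = 828/4 = 207
x(4) = (-817 + 3·207) / 4 = -196/4 = -49
x(3) = (207 + 3·(-49)) / 4 = 60/4 = 15
x(2) = (-49 + 3·15) / 4 = -4/4 = -1

-1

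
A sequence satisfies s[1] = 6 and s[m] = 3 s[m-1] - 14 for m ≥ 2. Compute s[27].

-2541865828322

The fixed point is -14/(1 - 3) = 7, so s[m] - 7 = 3(s[m-1] - 7).
Hence s[m] = -1·3^{m-1} + 7.
s[27] = -1·3^{26} + 7 = -1·2541865828329 + 7 = -2541865828322.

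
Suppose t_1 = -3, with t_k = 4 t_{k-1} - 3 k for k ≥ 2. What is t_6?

-5454

t_2 = 4(-3) - 6 = -18
t_3 = 4(-18) - 9 = -81
t_4 = 4(-81) - 12 = -336
t_5 = 4(-336) - 15 = -1359
t_6 = 4(-1359) - 18 = -5454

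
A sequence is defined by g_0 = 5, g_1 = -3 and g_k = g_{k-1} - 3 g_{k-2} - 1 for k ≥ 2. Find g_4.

45

g_2 = (-3) - 3*5 - 1 = -19
g_3 = (-19) - 3*(-3) - 1 = -11
g_4 = (-11) - 3*(-19) - 1 = 45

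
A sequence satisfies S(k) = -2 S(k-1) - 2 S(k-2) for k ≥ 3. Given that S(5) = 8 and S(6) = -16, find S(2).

Rearranging, S(k-2) = (S(k) + 2 S(k-1)) / -2.
S(4) = (-16 + 2*8) / -2 = 0/-2 = 0
S(3) = (8 + 2*0) / -2 = 8/-2 = -4
S(2) = (0 + 2*(-4)) / -2 = -8/-2 = 4

4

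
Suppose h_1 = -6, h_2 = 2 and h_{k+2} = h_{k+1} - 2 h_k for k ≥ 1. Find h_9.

78

h_3 = 2 - 2(-6) = 14
h_4 = 14 - 2(2) = 10
h_5 = 10 - 2(14) = -18
h_6 = (-18) - 2(10) = -38
h_7 = (-38) - 2(-18) = -2
h_8 = (-2) - 2(-38) = 74
h_9 = 74 - 2(-2) = 78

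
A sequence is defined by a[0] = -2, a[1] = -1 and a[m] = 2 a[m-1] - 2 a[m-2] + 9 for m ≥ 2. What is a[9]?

-151

a[2] = 2*(-1) - 2*(-2) + 9 = 11
a[3] = 2*11 - 2*(-1) + 9 = 33
a[4] = 2*33 - 2*11 + 9 = 53
a[5] = 2*53 - 2*33 + 9 = 49
a[6] = 2*49 - 2*53 + 9 = 1
a[7] = 2*1 - 2*49 + 9 = -87
a[8] = 2*(-87) - 2*1 + 9 = -167
a[9] = 2*(-167) - 2*(-87) + 9 = -151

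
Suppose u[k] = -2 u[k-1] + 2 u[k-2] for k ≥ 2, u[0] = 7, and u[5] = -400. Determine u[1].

-4

Let u[1] = v.
u[2] = 14 - 2v
u[3] = -28 + 6v
u[4] = 84 - 16v
u[5] = -224 + 44v
So -224 + 44v = -400, giving v = -4.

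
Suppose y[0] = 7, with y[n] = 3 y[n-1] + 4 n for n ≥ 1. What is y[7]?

y[1] = 3*7 + 4 = 25
y[2] = 3*25 + 8 = 83
y[3] = 3*83 + 12 = 261
y[4] = 3*261 + 16 = 799
y[5] = 3*799 + 20 = 2417
y[6] = 3*2417 + 24 = 7275
y[7] = 3*7275 + 28 = 21853

21853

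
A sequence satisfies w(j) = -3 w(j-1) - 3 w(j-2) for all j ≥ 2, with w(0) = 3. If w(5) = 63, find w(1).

-2

Let w(1) = x.
w(2) = -9 - 3x
w(3) = 27 + 6x
w(4) = -54 - 9x
w(5) = 81 + 9x
So 81 + 9x = 63, giving x = -2.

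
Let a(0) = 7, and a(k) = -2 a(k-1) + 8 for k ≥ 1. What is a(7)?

a(1) = -2·7 + 8 = -6
a(2) = -2·(-6) + 8 = 20
a(3) = -2·20 + 8 = -32
a(4) = -2·(-32) + 8 = 72
a(5) = -2·72 + 8 = -136
a(6) = -2·(-136) + 8 = 280
a(7) = -2·280 + 8 = -552

-552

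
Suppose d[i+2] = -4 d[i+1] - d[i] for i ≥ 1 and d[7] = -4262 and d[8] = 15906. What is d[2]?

6

Rearranging, d[i-2] = -(d[i] + 4 d[i-1]).
d[6] = -(15906 + 4*(-4262)) = 1142
d[5] = -(-4262 + 4*1142) = -306
d[4] = -(1142 + 4*(-306)) = 82
d[3] = -(-306 + 4*82) = -22
d[2] = -(82 + 4*(-22)) = 6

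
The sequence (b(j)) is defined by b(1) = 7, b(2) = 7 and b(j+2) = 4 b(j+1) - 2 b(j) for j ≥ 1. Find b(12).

b(3) = 4*7 - 2*7 = 14
b(4) = 4*14 - 2*7 = 42
b(5) = 4*42 - 2*14 = 140
b(6) = 4*140 - 2*42 = 476
b(7) = 4*476 - 2*140 = 1624
b(8) = 4*1624 - 2*476 = 5544
b(9) = 4*5544 - 2*1624 = 18928
b(10) = 4*18928 - 2*5544 = 64624
b(11) = 4*64624 - 2*18928 = 220640
b(12) = 4*220640 - 2*64624 = 753312

753312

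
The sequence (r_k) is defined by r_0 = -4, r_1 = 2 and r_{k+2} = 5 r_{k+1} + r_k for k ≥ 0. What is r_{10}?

3254046

r_2 = 5·2 + (-4) = 6
r_3 = 5·6 + 2 = 32
r_4 = 5·32 + 6 = 166
r_5 = 5·166 + 32 = 862
r_6 = 5·862 + 166 = 4476
r_7 = 5·4476 + 862 = 23242
r_8 = 5·23242 + 4476 = 120686
r_9 = 5·120686 + 23242 = 626672
r_{10} = 5·626672 + 120686 = 3254046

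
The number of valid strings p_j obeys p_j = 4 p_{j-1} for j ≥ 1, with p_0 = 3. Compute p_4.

p_1 = 4·3 = 12
p_2 = 4·12 = 48
p_3 = 4·48 = 192
p_4 = 4·192 = 768

768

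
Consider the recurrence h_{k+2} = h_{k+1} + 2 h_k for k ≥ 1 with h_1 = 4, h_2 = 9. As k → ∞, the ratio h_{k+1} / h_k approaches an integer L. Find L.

The characteristic equation is r^2 - r - 2 = 0, which factors as (r - 2)(r + 1) = 0.
So the roots are 2 and -1. Since |2| > |-1| and the coefficient of 2^k is non-zero, the ratio tends to 2.

2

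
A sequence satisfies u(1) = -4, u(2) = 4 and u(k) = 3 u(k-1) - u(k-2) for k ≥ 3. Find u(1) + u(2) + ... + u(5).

176

u(3) = 3·4 - (-4) = 16
u(4) = 3·16 - 4 = 44
u(5) = 3·44 - 16 = 116
Sum = (-4) + 4 + 16 + 44 + 116 = 176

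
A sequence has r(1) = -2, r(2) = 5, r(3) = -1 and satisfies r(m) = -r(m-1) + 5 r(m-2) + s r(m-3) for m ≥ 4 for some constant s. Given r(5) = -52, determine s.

r(4) = 26 - 2s
r(5) = -31 + 7s
So -31 + 7s = -52, giving s = -3.

-3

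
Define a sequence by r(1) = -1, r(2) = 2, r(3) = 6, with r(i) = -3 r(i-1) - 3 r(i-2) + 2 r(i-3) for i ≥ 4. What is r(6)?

r(4) = -3(6) - 3(2) + 2(-1) = -26
r(5) = -3(-26) - 3(6) + 2(2) = 64
r(6) = -3(64) - 3(-26) + 2(6) = -102

-102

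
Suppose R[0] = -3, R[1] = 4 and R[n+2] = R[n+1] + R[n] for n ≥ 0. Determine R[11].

191

R[2] = 4 + (-3) = 1
R[3] = 1 + 4 = 5
R[4] = 5 + 1 = 6
R[5] = 6 + 5 = 11
R[6] = 11 + 6 = 17
R[7] = 17 + 11 = 28
R[8] = 28 + 17 = 45
R[9] = 45 + 28 = 73
R[10] = 73 + 45 = 118
R[11] = 118 + 73 = 191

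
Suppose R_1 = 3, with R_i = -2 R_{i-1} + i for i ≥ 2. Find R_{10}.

R_2 = -2·3 + 2 = -4
R_3 = -2·(-4) + 3 = 11
R_4 = -2·11 + 4 = -18
R_5 = -2·(-18) + 5 = 41
R_6 = -2·41 + 6 = -76
R_7 = -2·(-76) + 7 = 159
R_8 = -2·159 + 8 = -310
R_9 = -2·(-310) + 9 = 629
R_{10} = -2·629 + 10 = -1248

-1248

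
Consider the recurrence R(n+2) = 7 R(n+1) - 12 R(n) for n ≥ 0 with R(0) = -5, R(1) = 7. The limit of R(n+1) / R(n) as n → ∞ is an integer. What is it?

4

The characteristic equation is r^2 - 7r + 12 = 0, which factors as (r - 4)(r - 3) = 0.
So the roots are 4 and 3. Since |4| > |3| and the coefficient of 4^n is non-zero, the ratio tends to 4.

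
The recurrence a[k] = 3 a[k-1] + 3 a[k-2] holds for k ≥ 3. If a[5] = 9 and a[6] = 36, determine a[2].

1

Rearranging, a[k-2] = (a[k] - 3 a[k-1]) / 3.
a[4] = (36 - 3·9) / 3 = 9/3 = 3
a[3] = (9 - 3·3) / 3 = 0/3 = 0
a[2] = (3 - 3·0) / 3 = 3/3 = 1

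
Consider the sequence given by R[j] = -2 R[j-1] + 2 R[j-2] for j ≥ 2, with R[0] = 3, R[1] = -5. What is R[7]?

-2360

R[2] = -2*(-5) + 2*3 = 16
R[3] = -2*16 + 2*(-5) = -42
R[4] = -2*(-42) + 2*16 = 116
R[5] = -2*116 + 2*(-42) = -316
R[6] = -2*(-316) + 2*116 = 864
R[7] = -2*864 + 2*(-316) = -2360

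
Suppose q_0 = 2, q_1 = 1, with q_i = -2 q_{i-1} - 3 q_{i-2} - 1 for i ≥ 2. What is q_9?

449

q_2 = -2*1 - 3*2 - 1 = -9
q_3 = -2*(-9) - 3*1 - 1 = 14
q_4 = -2*14 - 3*(-9) - 1 = -2
q_5 = -2*(-2) - 3*14 - 1 = -39
q_6 = -2*(-39) - 3*(-2) - 1 = 83
q_7 = -2*83 - 3*(-39) - 1 = -50
q_8 = -2*(-50) - 3*83 - 1 = -150
q_9 = -2*(-150) - 3*(-50) - 1 = 449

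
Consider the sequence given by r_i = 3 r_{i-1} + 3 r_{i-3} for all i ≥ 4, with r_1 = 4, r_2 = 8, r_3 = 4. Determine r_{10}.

r_4 = 3·4 + 3·4 = 24
r_5 = 3·24 + 3·8 = 96
r_6 = 3·96 + 3·4 = 300
r_7 = 3·300 + 3·24 = 972
r_8 = 3·972 + 3·96 = 3204
r_9 = 3·3204 + 3·300 = 10512
r_{10} = 3·10512 + 3·972 = 34452

34452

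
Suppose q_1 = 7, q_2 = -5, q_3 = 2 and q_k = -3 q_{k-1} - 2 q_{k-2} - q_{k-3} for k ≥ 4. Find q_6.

q_4 = -3*2 - 2*(-5) - 7 = -3
q_5 = -3*(-3) - 2*2 - (-5) = 10
q_6 = -3*10 - 2*(-3) - 2 = -26

-26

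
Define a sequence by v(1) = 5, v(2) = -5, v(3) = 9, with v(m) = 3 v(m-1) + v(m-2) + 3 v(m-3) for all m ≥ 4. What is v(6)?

v(4) = 3*9 + (-5) + 3*5 = 37
v(5) = 3*37 + 9 + 3*(-5) = 105
v(6) = 3*105 + 37 + 3*9 = 379

379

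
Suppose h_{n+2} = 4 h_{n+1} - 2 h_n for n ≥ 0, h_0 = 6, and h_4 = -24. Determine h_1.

Let h_1 = w.
h_2 = -12 + 4w
h_3 = -48 + 14w
h_4 = -168 + 48w
So -168 + 48w = -24, giving w = 3.

3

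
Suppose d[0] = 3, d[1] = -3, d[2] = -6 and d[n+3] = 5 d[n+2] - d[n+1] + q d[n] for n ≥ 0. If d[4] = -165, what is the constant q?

-3

d[3] = -27 + 3q
d[4] = -129 + 12q
So -129 + 12q = -165, giving q = -3.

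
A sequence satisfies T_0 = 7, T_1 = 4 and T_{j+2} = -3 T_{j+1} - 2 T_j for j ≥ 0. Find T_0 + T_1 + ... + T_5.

231

T_2 = -3·4 - 2·7 = -26
T_3 = -3·(-26) - 2·4 = 70
T_4 = -3·70 - 2·(-26) = -158
T_5 = -3·(-158) - 2·70 = 334
Sum = 7 + 4 + (-26) + 70 + (-158) + 334 = 231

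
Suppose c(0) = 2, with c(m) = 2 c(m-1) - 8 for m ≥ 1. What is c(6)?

c(1) = 2*2 - 8 = -4
c(2) = 2*(-4) - 8 = -16
c(3) = 2*(-16) - 8 = -40
c(4) = 2*(-40) - 8 = -88
c(5) = 2*(-88) - 8 = -184
c(6) = 2*(-184) - 8 = -376

-376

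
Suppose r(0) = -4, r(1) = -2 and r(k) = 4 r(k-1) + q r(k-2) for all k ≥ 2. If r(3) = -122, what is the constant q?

5

r(2) = -8 - 4q
r(3) = -32 - 18q
So -32 - 18q = -122, giving q = 5.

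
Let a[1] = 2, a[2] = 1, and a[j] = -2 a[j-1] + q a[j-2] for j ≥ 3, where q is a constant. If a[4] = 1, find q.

a[3] = -2 + 2q
a[4] = 4 - 3q
So 4 - 3q = 1, giving q = 1.

1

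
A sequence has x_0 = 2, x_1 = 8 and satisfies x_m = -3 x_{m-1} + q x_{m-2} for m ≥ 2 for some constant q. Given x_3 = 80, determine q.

4

x_2 = -24 + 2q
x_3 = 72 + 2q
So 72 + 2q = 80, giving q = 4.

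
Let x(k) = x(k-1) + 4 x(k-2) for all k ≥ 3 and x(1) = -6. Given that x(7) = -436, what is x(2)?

4

Let x(2) = z.
x(3) = -24 + z
x(4) = -24 + 5z
x(5) = -120 + 9z
x(6) = -216 + 29z
x(7) = -696 + 65z
So -696 + 65z = -436, giving z = 4.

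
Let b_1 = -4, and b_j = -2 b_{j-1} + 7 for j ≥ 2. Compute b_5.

-99

b_2 = -2(-4) + 7 = 15
b_3 = -2(15) + 7 = -23
b_4 = -2(-23) + 7 = 53
b_5 = -2(53) + 7 = -99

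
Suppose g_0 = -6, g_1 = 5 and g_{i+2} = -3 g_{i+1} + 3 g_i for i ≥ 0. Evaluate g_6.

-6318

g_2 = -3*5 + 3*(-6) = -33
g_3 = -3*(-33) + 3*5 = 114
g_4 = -3*114 + 3*(-33) = -441
g_5 = -3*(-441) + 3*114 = 1665
g_6 = -3*1665 + 3*(-441) = -6318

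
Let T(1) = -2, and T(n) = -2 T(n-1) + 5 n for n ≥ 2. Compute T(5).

-67

T(2) = -2(-2) + 10 = 14
T(3) = -2(14) + 15 = -13
T(4) = -2(-13) + 20 = 46
T(5) = -2(46) + 25 = -67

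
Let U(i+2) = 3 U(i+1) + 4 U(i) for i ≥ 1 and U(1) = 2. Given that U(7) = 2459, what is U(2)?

Let U(2) = x.
U(3) = 8 + 3x
U(4) = 24 + 13x
U(5) = 104 + 51x
U(6) = 408 + 205x
U(7) = 1640 + 819x
So 1640 + 819x = 2459, giving x = 1.

1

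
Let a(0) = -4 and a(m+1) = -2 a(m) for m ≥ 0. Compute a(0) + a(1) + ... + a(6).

-172

a(1) = -2·(-4) = 8
a(2) = -2·8 = -16
a(3) = -2·(-16) = 32
a(4) = -2·32 = -64
a(5) = -2·(-64) = 128
a(6) = -2·128 = -256
Sum = (-4) + 8 + (-16) + 32 + (-64) + 128 + (-256) = -172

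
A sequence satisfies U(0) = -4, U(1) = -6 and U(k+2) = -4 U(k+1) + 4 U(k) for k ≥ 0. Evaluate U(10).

U(2) = -4·(-6) + 4·(-4) = 8
U(3) = -4·8 + 4·(-6) = -56
U(4) = -4·(-56) + 4·8 = 256
U(5) = -4·256 + 4·(-56) = -1248
U(6) = -4·(-1248) + 4·256 = 6016
U(7) = -4·6016 + 4·(-1248) = -29056
U(8) = -4·(-29056) + 4·6016 = 140288
U(9) = -4·140288 + 4·(-29056) = -677376
U(10) = -4·(-677376) + 4·140288 = 3270656

3270656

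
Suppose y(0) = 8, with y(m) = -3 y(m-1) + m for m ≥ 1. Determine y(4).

y(1) = -3*8 + 1 = -23
y(2) = -3*(-23) + 2 = 71
y(3) = -3*71 + 3 = -210
y(4) = -3*(-210) + 4 = 634

634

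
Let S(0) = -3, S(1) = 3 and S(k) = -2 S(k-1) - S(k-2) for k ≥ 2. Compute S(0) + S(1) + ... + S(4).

S(2) = -2*3 - (-3) = -3
S(3) = -2*(-3) - 3 = 3
S(4) = -2*3 - (-3) = -3
Sum = (-3) + 3 + (-3) + 3 + (-3) = -3

-3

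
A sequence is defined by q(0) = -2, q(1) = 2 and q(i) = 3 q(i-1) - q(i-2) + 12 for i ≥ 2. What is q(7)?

q(2) = 3·2 - (-2) + 12 = 20
q(3) = 3·20 - 2 + 12 = 70
q(4) = 3·70 - 20 + 12 = 202
q(5) = 3·202 - 70 + 12 = 548
q(6) = 3·548 - 202 + 12 = 1454
q(7) = 3·1454 - 548 + 12 = 3826

3826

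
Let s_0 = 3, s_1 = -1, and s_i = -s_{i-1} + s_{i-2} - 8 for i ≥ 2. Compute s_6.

s_2 = -(-1) + 3 - 8 = -4
s_3 = -(-4) + (-1) - 8 = -5
s_4 = -(-5) + (-4) - 8 = -7
s_5 = -(-7) + (-5) - 8 = -6
s_6 = -(-6) + (-7) - 8 = -9

-9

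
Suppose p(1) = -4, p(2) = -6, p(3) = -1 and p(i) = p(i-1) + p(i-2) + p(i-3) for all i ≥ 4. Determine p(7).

p(4) = (-1) + (-6) + (-4) = -11
p(5) = (-11) + (-1) + (-6) = -18
p(6) = (-18) + (-11) + (-1) = -30
p(7) = (-30) + (-18) + (-11) = -59

-59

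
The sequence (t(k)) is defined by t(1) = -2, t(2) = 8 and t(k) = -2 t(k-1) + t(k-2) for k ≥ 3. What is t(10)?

t(3) = -2·8 + (-2) = -18
t(4) = -2·(-18) + 8 = 44
t(5) = -2·44 + (-18) = -106
t(6) = -2·(-106) + 44 = 256
t(7) = -2·256 + (-106) = -618
t(8) = -2·(-618) + 256 = 1492
t(9) = -2·1492 + (-618) = -3602
t(10) = -2·(-3602) + 1492 = 8696

8696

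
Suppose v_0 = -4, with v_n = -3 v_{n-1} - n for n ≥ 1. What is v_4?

-310

v_1 = -3·(-4) - 1 = 11
v_2 = -3·11 - 2 = -35
v_3 = -3·(-35) - 3 = 102
v_4 = -3·102 - 4 = -310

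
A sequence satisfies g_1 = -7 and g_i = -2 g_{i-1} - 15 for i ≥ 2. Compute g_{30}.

The fixed point is -15/(1 + 2) = -5, so g_i + 5 = -2(g_{i-1} + 5).
Hence g_i = -2·(-2)^{i-1} - 5.
g_{30} = -2·(-2)^{29} - 5 = -2·-536870912 - 5 = 1073741819.

1073741819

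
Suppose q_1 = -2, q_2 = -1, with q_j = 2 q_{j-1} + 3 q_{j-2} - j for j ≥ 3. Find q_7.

-865

q_3 = 2*(-1) + 3*(-2) - 3 = -11
q_4 = 2*(-11) + 3*(-1) - 4 = -29
q_5 = 2*(-29) + 3*(-11) - 5 = -96
q_6 = 2*(-96) + 3*(-29) - 6 = -285
q_7 = 2*(-285) + 3*(-96) - 7 = -865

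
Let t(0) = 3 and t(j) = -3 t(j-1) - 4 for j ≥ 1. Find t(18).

The fixed point is -4/(1 + 3) = -1, so t(j) + 1 = -3(t(j-1) + 1).
Hence t(j) = 4·(-3)^j - 1.
t(18) = 4·(-3)^{18} - 1 = 4·387420489 - 1 = 1549681955.

1549681955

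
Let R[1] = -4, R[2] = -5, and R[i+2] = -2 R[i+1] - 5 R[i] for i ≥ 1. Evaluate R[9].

R[3] = -2(-5) - 5(-4) = 30
R[4] = -2(30) - 5(-5) = -35
R[5] = -2(-35) - 5(30) = -80
R[6] = -2(-80) - 5(-35) = 335
R[7] = -2(335) - 5(-80) = -270
R[8] = -2(-270) - 5(335) = -1135
R[9] = -2(-1135) - 5(-270) = 3620

3620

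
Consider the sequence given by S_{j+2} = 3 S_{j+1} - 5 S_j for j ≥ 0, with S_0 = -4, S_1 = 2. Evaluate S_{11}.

35018

S_2 = 3(2) - 5(-4) = 26
S_3 = 3(26) - 5(2) = 68
S_4 = 3(68) - 5(26) = 74
S_5 = 3(74) - 5(68) = -118
S_6 = 3(-118) - 5(74) = -724
S_7 = 3(-724) - 5(-118) = -1582
S_8 = 3(-1582) - 5(-724) = -1126
S_9 = 3(-1126) - 5(-1582) = 4532
S_{10} = 3(4532) - 5(-1126) = 19226
S_{11} = 3(19226) - 5(4532) = 35018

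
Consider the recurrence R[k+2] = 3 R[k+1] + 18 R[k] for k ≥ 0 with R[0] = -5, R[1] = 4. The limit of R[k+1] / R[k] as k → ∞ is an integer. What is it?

6

The characteristic equation is r^2 - 3r - 18 = 0, which factors as (r - 6)(r + 3) = 0.
So the roots are 6 and -3. Since |6| > |-3| and the coefficient of 6^k is non-zero, the ratio tends to 6.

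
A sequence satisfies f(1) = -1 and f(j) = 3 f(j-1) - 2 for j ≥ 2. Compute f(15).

-9565937

The fixed point is -2/(1 - 3) = 1, so f(j) - 1 = 3(f(j-1) - 1).
Hence f(j) = -2·3^{j-1} + 1.
f(15) = -2·3^{14} + 1 = -2·4782969 + 1 = -9565937.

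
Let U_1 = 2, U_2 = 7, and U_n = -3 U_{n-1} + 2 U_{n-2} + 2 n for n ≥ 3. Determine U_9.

U_3 = -3*7 + 2*2 + 6 = -11
U_4 = -3*(-11) + 2*7 + 8 = 55
U_5 = -3*55 + 2*(-11) + 10 = -177
U_6 = -3*(-177) + 2*55 + 12 = 653
U_7 = -3*653 + 2*(-177) + 14 = -2299
U_8 = -3*(-2299) + 2*653 + 16 = 8219
U_9 = -3*8219 + 2*(-2299) + 18 = -29237

-29237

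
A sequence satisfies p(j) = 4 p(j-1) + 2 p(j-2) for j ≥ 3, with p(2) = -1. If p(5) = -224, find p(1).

-4

Let p(1) = x.
p(3) = -4 + 2x
p(4) = -18 + 8x
p(5) = -80 + 36x
So -80 + 36x = -224, giving x = -4.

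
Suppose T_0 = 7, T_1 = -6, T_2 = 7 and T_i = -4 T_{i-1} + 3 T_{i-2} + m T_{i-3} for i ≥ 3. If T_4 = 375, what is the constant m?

-5

T_3 = -46 + 7m
T_4 = 205 - 34m
So 205 - 34m = 375, giving m = -5.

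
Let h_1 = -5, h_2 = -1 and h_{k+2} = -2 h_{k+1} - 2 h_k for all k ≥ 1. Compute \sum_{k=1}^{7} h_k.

-40

h_3 = -2(-1) - 2(-5) = 12
h_4 = -2(12) - 2(-1) = -22
h_5 = -2(-22) - 2(12) = 20
h_6 = -2(20) - 2(-22) = 4
h_7 = -2(4) - 2(20) = -48
Sum = (-5) + (-1) + 12 + (-22) + 20 + 4 + (-48) = -40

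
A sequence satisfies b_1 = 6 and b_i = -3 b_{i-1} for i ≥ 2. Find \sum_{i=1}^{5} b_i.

b_2 = -3·6 = -18
b_3 = -3·(-18) = 54
b_4 = -3·54 = -162
b_5 = -3·(-162) = 486
Sum = 6 + (-18) + 54 + (-162) + 486 = 366

366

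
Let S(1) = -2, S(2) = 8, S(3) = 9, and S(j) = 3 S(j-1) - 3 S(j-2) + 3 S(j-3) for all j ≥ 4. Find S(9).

S(4) = 3·9 - 3·8 + 3·(-2) = -3
S(5) = 3·(-3) - 3·9 + 3·8 = -12
S(6) = 3·(-12) - 3·(-3) + 3·9 = 0
S(7) = 3·0 - 3·(-12) + 3·(-3) = 27
S(8) = 3·27 - 3·0 + 3·(-12) = 45
S(9) = 3·45 - 3·27 + 3·0 = 54

54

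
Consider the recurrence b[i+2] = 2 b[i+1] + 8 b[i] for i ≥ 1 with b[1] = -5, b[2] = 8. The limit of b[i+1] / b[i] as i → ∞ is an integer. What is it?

4

The characteristic equation is r^2 - 2r - 8 = 0, which factors as (r - 4)(r + 2) = 0.
So the roots are 4 and -2. Since |4| > |-2| and the coefficient of 4^i is non-zero, the ratio tends to 4.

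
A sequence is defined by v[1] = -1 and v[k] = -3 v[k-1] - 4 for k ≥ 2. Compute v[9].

v[2] = -3(-1) - 4 = -1
v[3] = -3(-1) - 4 = -1
v[4] = -3(-1) - 4 = -1
v[5] = -3(-1) - 4 = -1
v[6] = -3(-1) - 4 = -1
v[7] = -3(-1) - 4 = -1
v[8] = -3(-1) - 4 = -1
v[9] = -3(-1) - 4 = -1

-1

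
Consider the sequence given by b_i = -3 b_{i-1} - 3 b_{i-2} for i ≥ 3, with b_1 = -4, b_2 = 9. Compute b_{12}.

729

b_3 = -3·9 - 3·(-4) = -15
b_4 = -3·(-15) - 3·9 = 18
b_5 = -3·18 - 3·(-15) = -9
b_6 = -3·(-9) - 3·18 = -27
b_7 = -3·(-27) - 3·(-9) = 108
b_8 = -3·108 - 3·(-27) = -243
b_9 = -3·(-243) - 3·108 = 405
b_{10} = -3·405 - 3·(-243) = -486
b_{11} = -3·(-486) - 3·405 = 243
b_{12} = -3·243 - 3·(-486) = 729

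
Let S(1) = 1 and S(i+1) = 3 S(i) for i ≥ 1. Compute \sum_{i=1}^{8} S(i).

S(2) = 3·1 = 3
S(3) = 3·3 = 9
S(4) = 3·9 = 27
S(5) = 3·27 = 81
S(6) = 3·81 = 243
S(7) = 3·243 = 729
S(8) = 3·729 = 2187
Sum = 1 + 3 + 9 + 27 + 81 + 243 + 729 + 2187 = 3280

3280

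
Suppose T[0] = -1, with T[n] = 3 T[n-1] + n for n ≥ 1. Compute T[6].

-186

T[1] = 3·(-1) + 1 = -2
T[2] = 3·(-2) + 2 = -4
T[3] = 3·(-4) + 3 = -9
T[4] = 3·(-9) + 4 = -23
T[5] = 3·(-23) + 5 = -64
T[6] = 3·(-64) + 6 = -186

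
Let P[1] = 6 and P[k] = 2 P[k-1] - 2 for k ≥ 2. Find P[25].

67108866

The fixed point is -2/(1 - 2) = 2, so P[k] - 2 = 2(P[k-1] - 2).
Hence P[k] = 4·2^{k-1} + 2.
P[25] = 4·2^{24} + 2 = 4·16777216 + 2 = 67108866.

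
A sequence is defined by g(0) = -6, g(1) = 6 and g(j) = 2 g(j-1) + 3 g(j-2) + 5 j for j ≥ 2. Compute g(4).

114

g(2) = 2*6 + 3*(-6) + 10 = 4
g(3) = 2*4 + 3*6 + 15 = 41
g(4) = 2*41 + 3*4 + 20 = 114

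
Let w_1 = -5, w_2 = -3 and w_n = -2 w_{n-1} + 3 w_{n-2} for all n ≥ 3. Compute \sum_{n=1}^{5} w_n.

-53

w_3 = -2·(-3) + 3·(-5) = -9
w_4 = -2·(-9) + 3·(-3) = 9
w_5 = -2·9 + 3·(-9) = -45
Sum = (-5) + (-3) + (-9) + 9 + (-45) = -53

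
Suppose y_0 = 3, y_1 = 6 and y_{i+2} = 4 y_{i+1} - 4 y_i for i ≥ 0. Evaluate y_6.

y_2 = 4*6 - 4*3 = 12
y_3 = 4*12 - 4*6 = 24
y_4 = 4*24 - 4*12 = 48
y_5 = 4*48 - 4*24 = 96
y_6 = 4*96 - 4*48 = 192

192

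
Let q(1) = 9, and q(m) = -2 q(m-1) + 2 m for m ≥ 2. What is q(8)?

-1004

q(2) = -2(9) + 4 = -14
q(3) = -2(-14) + 6 = 34
q(4) = -2(34) + 8 = -60
q(5) = -2(-60) + 10 = 130
q(6) = -2(130) + 12 = -248
q(7) = -2(-248) + 14 = 510
q(8) = -2(510) + 16 = -1004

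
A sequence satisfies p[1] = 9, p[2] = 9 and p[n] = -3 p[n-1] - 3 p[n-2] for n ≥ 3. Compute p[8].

p[3] = -3·9 - 3·9 = -54
p[4] = -3·(-54) - 3·9 = 135
p[5] = -3·135 - 3·(-54) = -243
p[6] = -3·(-243) - 3·135 = 324
p[7] = -3·324 - 3·(-243) = -243
p[8] = -3·(-243) - 3·324 = -243

-243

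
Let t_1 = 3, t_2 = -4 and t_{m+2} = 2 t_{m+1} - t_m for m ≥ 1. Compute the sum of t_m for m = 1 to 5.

t_3 = 2(-4) - 3 = -11
t_4 = 2(-11) - (-4) = -18
t_5 = 2(-18) - (-11) = -25
Sum = 3 + (-4) + (-11) + (-18) + (-25) = -55

-55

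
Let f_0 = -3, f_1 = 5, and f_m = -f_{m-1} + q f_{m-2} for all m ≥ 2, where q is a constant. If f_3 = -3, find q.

f_2 = -5 - 3q
f_3 = 5 + 8q
So 5 + 8q = -3, giving q = -1.

-1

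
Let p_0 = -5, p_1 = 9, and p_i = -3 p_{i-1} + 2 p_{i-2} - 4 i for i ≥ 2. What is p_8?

-83961

p_2 = -3(9) + 2(-5) - 8 = -45
p_3 = -3(-45) + 2(9) - 12 = 141
p_4 = -3(141) + 2(-45) - 16 = -529
p_5 = -3(-529) + 2(141) - 20 = 1849
p_6 = -3(1849) + 2(-529) - 24 = -6629
p_7 = -3(-6629) + 2(1849) - 28 = 23557
p_8 = -3(23557) + 2(-6629) - 32 = -83961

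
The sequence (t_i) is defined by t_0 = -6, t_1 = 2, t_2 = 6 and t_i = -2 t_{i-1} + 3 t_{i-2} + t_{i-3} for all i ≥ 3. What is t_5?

-118

t_3 = -2(6) + 3(2) + (-6) = -12
t_4 = -2(-12) + 3(6) + 2 = 44
t_5 = -2(44) + 3(-12) + 6 = -118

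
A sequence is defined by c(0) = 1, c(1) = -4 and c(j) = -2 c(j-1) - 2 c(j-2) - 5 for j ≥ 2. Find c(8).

31

c(2) = -2(-4) - 2(1) - 5 = 1
c(3) = -2(1) - 2(-4) - 5 = 1
c(4) = -2(1) - 2(1) - 5 = -9
c(5) = -2(-9) - 2(1) - 5 = 11
c(6) = -2(11) - 2(-9) - 5 = -9
c(7) = -2(-9) - 2(11) - 5 = -9
c(8) = -2(-9) - 2(-9) - 5 = 31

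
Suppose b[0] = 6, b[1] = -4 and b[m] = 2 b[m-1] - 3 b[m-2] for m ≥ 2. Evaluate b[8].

-458

b[2] = 2(-4) - 3(6) = -26
b[3] = 2(-26) - 3(-4) = -40
b[4] = 2(-40) - 3(-26) = -2
b[5] = 2(-2) - 3(-40) = 116
b[6] = 2(116) - 3(-2) = 238
b[7] = 2(238) - 3(116) = 128
b[8] = 2(128) - 3(238) = -458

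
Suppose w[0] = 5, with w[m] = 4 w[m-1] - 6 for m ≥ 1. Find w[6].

12290

w[1] = 4*5 - 6 = 14
w[2] = 4*14 - 6 = 50
w[3] = 4*50 - 6 = 194
w[4] = 4*194 - 6 = 770
w[5] = 4*770 - 6 = 3074
w[6] = 4*3074 - 6 = 12290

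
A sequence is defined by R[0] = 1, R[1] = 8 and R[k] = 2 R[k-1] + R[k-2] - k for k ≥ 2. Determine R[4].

R[2] = 2*8 + 1 - 2 = 15
R[3] = 2*15 + 8 - 3 = 35
R[4] = 2*35 + 15 - 4 = 81

81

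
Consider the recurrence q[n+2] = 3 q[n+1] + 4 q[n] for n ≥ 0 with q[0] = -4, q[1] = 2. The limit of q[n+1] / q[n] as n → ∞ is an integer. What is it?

4

The characteristic equation is r^2 - 3r - 4 = 0, which factors as (r - 4)(r + 1) = 0.
So the roots are 4 and -1. Since |4| > |-1| and the coefficient of 4^n is non-zero, the ratio tends to 4.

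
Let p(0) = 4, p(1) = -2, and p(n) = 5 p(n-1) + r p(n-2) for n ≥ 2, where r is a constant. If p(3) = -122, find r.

-4

p(2) = -10 + 4r
p(3) = -50 + 18r
So -50 + 18r = -122, giving r = -4.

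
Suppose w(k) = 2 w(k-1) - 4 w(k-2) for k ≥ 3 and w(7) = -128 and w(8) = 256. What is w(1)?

Rearranging, w(k-2) = (w(k) - 2 w(k-1)) / -4.
w(6) = (256 - 2(-128)) / -4 = 512/-4 = -128
w(5) = (-128 - 2(-128)) / -4 = 128/-4 = -32
w(4) = (-128 - 2(-32)) / -4 = -64/-4 = 16
w(3) = (-32 - 2(16)) / -4 = -64/-4 = 16
w(2) = (16 - 2(16)) / -4 = -16/-4 = 4
w(1) = (16 - 2(4)) / -4 = 8/-4 = -2

-2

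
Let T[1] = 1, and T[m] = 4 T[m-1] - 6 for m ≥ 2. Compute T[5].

T[2] = 4(1) - 6 = -2
T[3] = 4(-2) - 6 = -14
T[4] = 4(-14) - 6 = -62
T[5] = 4(-62) - 6 = -254

-254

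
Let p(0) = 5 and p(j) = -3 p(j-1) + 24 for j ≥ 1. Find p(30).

The fixed point is 24/(1 + 3) = 6, so p(j) - 6 = -3(p(j-1) - 6).
Hence p(j) = -1·(-3)^j + 6.
p(30) = -1·(-3)^{30} + 6 = -1·205891132094649 + 6 = -205891132094643.

-205891132094643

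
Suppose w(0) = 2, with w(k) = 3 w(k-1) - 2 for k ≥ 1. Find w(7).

w(1) = 3(2) - 2 = 4
w(2) = 3(4) - 2 = 10
w(3) = 3(10) - 2 = 28
w(4) = 3(28) - 2 = 82
w(5) = 3(82) - 2 = 244
w(6) = 3(244) - 2 = 730
w(7) = 3(730) - 2 = 2188

2188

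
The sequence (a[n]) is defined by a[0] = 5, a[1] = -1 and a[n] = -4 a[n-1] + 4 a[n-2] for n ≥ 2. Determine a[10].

6260736

a[2] = -4·(-1) + 4·5 = 24
a[3] = -4·24 + 4·(-1) = -100
a[4] = -4·(-100) + 4·24 = 496
a[5] = -4·496 + 4·(-100) = -2384
a[6] = -4·(-2384) + 4·496 = 11520
a[7] = -4·11520 + 4·(-2384) = -55616
a[8] = -4·(-55616) + 4·11520 = 268544
a[9] = -4·268544 + 4·(-55616) = -1296640
a[10] = -4·(-1296640) + 4·268544 = 6260736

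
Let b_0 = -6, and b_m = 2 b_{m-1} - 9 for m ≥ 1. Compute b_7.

b_1 = 2·(-6) - 9 = -21
b_2 = 2·(-21) - 9 = -51
b_3 = 2·(-51) - 9 = -111
b_4 = 2·(-111) - 9 = -231
b_5 = 2·(-231) - 9 = -471
b_6 = 2·(-471) - 9 = -951
b_7 = 2·(-951) - 9 = -1911

-1911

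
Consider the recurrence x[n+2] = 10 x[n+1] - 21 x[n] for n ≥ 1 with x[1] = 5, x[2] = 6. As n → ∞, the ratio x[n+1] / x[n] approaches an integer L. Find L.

7

The characteristic equation is r^2 - 10r + 21 = 0, which factors as (r - 7)(r - 3) = 0.
So the roots are 7 and 3. Since |7| > |3| and the coefficient of 7^n is non-zero, the ratio tends to 7.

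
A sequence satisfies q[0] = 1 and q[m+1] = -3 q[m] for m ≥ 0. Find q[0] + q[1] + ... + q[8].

4921

q[1] = -3*1 = -3
q[2] = -3*(-3) = 9
q[3] = -3*9 = -27
q[4] = -3*(-27) = 81
q[5] = -3*81 = -243
q[6] = -3*(-243) = 729
q[7] = -3*729 = -2187
q[8] = -3*(-2187) = 6561
Sum = 1 + (-3) + 9 + (-27) + 81 + (-243) + 729 + (-2187) + 6561 = 4921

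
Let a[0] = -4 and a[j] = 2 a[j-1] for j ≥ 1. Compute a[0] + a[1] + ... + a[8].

-2044

a[1] = 2(-4) = -8
a[2] = 2(-8) = -16
a[3] = 2(-16) = -32
a[4] = 2(-32) = -64
a[5] = 2(-64) = -128
a[6] = 2(-128) = -256
a[7] = 2(-256) = -512
a[8] = 2(-512) = -1024
Sum = (-4) + (-8) + (-16) + (-32) + (-64) + (-128) + (-256) + (-512) + (-1024) = -2044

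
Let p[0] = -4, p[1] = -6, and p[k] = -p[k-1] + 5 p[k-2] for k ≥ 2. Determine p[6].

-244

p[2] = -(-6) + 5·(-4) = -14
p[3] = -(-14) + 5·(-6) = -16
p[4] = -(-16) + 5·(-14) = -54
p[5] = -(-54) + 5·(-16) = -26
p[6] = -(-26) + 5·(-54) = -244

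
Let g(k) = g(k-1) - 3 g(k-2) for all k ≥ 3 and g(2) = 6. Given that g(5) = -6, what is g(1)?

4

Let g(1) = w.
g(3) = 6 - 3w
g(4) = -12 - 3w
g(5) = -30 + 6w
So -30 + 6w = -6, giving w = 4.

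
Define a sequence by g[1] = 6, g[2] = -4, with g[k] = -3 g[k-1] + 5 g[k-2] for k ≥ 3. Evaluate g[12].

-14574266

g[3] = -3*(-4) + 5*6 = 42
g[4] = -3*42 + 5*(-4) = -146
g[5] = -3*(-146) + 5*42 = 648
g[6] = -3*648 + 5*(-146) = -2674
g[7] = -3*(-2674) + 5*648 = 11262
g[8] = -3*11262 + 5*(-2674) = -47156
g[9] = -3*(-47156) + 5*11262 = 197778
g[10] = -3*197778 + 5*(-47156) = -829114
g[11] = -3*(-829114) + 5*197778 = 3476232
g[12] = -3*3476232 + 5*(-829114) = -14574266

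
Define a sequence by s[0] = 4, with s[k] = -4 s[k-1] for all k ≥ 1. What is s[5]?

s[1] = -4*4 = -16
s[2] = -4*(-16) = 64
s[3] = -4*64 = -256
s[4] = -4*(-256) = 1024
s[5] = -4*1024 = -4096

-4096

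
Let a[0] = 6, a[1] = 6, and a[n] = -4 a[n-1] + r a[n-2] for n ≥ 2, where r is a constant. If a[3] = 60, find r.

a[2] = -24 + 6r
a[3] = 96 - 18r
So 96 - 18r = 60, giving r = 2.

2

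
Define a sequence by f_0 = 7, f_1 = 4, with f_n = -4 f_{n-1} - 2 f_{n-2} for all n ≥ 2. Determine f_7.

15488

f_2 = -4(4) - 2(7) = -30
f_3 = -4(-30) - 2(4) = 112
f_4 = -4(112) - 2(-30) = -388
f_5 = -4(-388) - 2(112) = 1328
f_6 = -4(1328) - 2(-388) = -4536
f_7 = -4(-4536) - 2(1328) = 15488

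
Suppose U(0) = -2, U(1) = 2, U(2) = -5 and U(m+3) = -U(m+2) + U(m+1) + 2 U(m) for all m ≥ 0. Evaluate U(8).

U(3) = -(-5) + 2 + 2·(-2) = 3
U(4) = -3 + (-5) + 2·2 = -4
U(5) = -(-4) + 3 + 2·(-5) = -3
U(6) = -(-3) + (-4) + 2·3 = 5
U(7) = -5 + (-3) + 2·(-4) = -16
U(8) = -(-16) + 5 + 2·(-3) = 15

15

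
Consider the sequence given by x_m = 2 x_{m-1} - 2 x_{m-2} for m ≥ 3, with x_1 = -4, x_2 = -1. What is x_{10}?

-16

x_3 = 2*(-1) - 2*(-4) = 6
x_4 = 2*6 - 2*(-1) = 14
x_5 = 2*14 - 2*6 = 16
x_6 = 2*16 - 2*14 = 4
x_7 = 2*4 - 2*16 = -24
x_8 = 2*(-24) - 2*4 = -56
x_9 = 2*(-56) - 2*(-24) = -64
x_{10} = 2*(-64) - 2*(-56) = -16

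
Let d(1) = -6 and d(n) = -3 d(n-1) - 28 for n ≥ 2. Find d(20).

The fixed point is -28/(1 + 3) = -7, so d(n) + 7 = -3(d(n-1) + 7).
Hence d(n) = 1·(-3)^{n-1} - 7.
d(20) = 1·(-3)^{19} - 7 = 1·-1162261467 - 7 = -1162261474.

-1162261474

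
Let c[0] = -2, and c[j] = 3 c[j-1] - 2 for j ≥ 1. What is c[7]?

-6560

c[1] = 3(-2) - 2 = -8
c[2] = 3(-8) - 2 = -26
c[3] = 3(-26) - 2 = -80
c[4] = 3(-80) - 2 = -242
c[5] = 3(-242) - 2 = -728
c[6] = 3(-728) - 2 = -2186
c[7] = 3(-2186) - 2 = -6560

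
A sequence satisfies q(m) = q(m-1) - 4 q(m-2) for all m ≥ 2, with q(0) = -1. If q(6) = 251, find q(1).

Let q(1) = v.
q(2) = 4 + v
q(3) = 4 - 3v
q(4) = -12 - 7v
q(5) = -28 + 5v
q(6) = 20 + 33v
So 20 + 33v = 251, giving v = 7.

7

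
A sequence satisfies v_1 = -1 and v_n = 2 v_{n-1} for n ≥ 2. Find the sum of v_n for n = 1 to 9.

-511

v_2 = 2·(-1) = -2
v_3 = 2·(-2) = -4
v_4 = 2·(-4) = -8
v_5 = 2·(-8) = -16
v_6 = 2·(-16) = -32
v_7 = 2·(-32) = -64
v_8 = 2·(-64) = -128
v_9 = 2·(-128) = -256
Sum = (-1) + (-2) + (-4) + (-8) + (-16) + (-32) + (-64) + (-128) + (-256) = -511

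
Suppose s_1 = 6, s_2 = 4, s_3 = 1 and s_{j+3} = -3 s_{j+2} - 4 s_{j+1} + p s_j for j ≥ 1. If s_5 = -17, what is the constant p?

5

s_4 = -19 + 6p
s_5 = 53 - 14p
So 53 - 14p = -17, giving p = 5.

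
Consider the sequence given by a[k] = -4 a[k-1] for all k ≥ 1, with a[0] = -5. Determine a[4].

a[1] = -4(-5) = 20
a[2] = -4(20) = -80
a[3] = -4(-80) = 320
a[4] = -4(320) = -1280

-1280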